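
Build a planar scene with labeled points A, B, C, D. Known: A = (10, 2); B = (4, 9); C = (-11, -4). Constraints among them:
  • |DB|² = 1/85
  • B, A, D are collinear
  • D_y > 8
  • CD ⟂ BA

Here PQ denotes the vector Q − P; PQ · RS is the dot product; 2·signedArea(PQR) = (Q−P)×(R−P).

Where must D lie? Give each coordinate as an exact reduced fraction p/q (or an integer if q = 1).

1. D_x = 346/85  [B, A, D are collinear ∩ CD ⟂ BA]
2. D_y = 758/85  [B, A, D are collinear ∩ CD ⟂ BA]
   → D = (346/85, 758/85)

D = (346/85, 758/85)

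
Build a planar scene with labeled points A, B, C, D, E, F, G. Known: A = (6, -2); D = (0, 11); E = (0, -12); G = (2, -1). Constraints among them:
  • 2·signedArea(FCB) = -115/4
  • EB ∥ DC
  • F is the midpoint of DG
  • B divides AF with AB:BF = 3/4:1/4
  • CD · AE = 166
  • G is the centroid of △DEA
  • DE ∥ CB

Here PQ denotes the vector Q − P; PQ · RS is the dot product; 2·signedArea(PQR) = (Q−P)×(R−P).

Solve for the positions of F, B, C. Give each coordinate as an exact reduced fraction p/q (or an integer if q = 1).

1. F_x = 1  [F is the midpoint of DG]
2. F_y = 5  [F is the midpoint of DG]
   → F = (1, 5)
3. B_x = 9/4  [B divides AF with AB:BF = 3/4:1/4]
4. B_y = 13/4  [B divides AF with AB:BF = 3/4:1/4]
   → B = (9/4, 13/4)
5. C_x = 9/4  [DE ∥ CB ∩ EB ∥ DC]
6. C_y = 105/4  [DE ∥ CB ∩ EB ∥ DC]
   → C = (9/4, 105/4)

B = (9/4, 13/4)
C = (9/4, 105/4)
F = (1, 5)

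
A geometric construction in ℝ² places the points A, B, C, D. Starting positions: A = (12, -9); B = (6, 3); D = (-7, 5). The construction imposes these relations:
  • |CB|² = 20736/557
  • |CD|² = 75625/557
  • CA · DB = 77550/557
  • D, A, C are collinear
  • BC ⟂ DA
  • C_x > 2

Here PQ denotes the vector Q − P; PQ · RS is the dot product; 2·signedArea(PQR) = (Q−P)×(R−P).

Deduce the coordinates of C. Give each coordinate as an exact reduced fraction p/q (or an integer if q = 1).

1. C_x = 1326/557  [D, A, C are collinear ∩ BC ⟂ DA]
2. C_y = -1065/557  [D, A, C are collinear ∩ BC ⟂ DA]
   → C = (1326/557, -1065/557)

C = (1326/557, -1065/557)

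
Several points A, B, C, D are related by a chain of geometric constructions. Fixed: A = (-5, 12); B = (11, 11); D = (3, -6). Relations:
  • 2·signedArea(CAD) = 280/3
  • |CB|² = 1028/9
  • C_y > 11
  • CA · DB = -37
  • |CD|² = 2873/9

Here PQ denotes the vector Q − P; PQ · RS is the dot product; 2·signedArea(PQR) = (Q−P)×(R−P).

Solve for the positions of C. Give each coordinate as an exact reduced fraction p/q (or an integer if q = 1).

1. C_x = 1/3  [2·signedArea(CAD) = 280/3 ∩ CA · DB = -37]
2. C_y = 35/3  [2·signedArea(CAD) = 280/3 ∩ CA · DB = -37]
   → C = (1/3, 35/3)

C = (1/3, 35/3)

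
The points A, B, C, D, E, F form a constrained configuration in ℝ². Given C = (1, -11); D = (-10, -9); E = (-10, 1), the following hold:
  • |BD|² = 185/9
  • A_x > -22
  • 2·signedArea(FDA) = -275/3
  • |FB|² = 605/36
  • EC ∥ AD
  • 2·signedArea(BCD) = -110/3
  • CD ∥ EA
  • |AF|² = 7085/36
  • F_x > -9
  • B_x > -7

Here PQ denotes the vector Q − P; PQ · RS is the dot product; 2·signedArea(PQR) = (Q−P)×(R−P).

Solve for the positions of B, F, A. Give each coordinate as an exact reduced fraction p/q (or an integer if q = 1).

1. B_x = -19/3  [line -2·x + -11·y + -247/3 = 0 ∩ |BD|² = 185/9]
2. B_y = -19/3  [line -2·x + -11·y + -247/3 = 0 ∩ |BD|² = 185/9]
   → B = (-19/3, -19/3)
3. A_x = -21  [EC ∥ AD ∩ CD ∥ EA]
4. A_y = 3  [EC ∥ AD ∩ CD ∥ EA]
   → A = (-21, 3)
5. F_x = -49/6  [line -12·x + -11·y + -382/3 = 0 ∩ |AF|² = 7085/36]
6. F_y = -8/3  [line -12·x + -11·y + -382/3 = 0 ∩ |AF|² = 7085/36]
   → F = (-49/6, -8/3)

A = (-21, 3)
B = (-19/3, -19/3)
F = (-49/6, -8/3)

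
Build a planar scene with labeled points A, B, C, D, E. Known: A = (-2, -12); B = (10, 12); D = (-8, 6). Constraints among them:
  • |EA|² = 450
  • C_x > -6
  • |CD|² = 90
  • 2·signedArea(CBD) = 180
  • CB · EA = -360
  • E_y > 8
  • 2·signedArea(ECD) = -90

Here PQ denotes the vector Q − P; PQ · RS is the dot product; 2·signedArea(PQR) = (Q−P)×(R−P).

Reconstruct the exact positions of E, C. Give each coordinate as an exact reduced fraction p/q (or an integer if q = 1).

1. C_x = -5  [line 6·x + -18·y + -24 = 0 ∩ |CD|² = 90]
2. C_y = -3  [line 6·x + -18·y + -24 = 0 ∩ |CD|² = 90]
   → C = (-5, -3)
3. E_x = 1  [2·signedArea(ECD) = -90 ∩ CB · EA = -360]
4. E_y = 9  [2·signedArea(ECD) = -90 ∩ CB · EA = -360]
   → E = (1, 9)

C = (-5, -3)
E = (1, 9)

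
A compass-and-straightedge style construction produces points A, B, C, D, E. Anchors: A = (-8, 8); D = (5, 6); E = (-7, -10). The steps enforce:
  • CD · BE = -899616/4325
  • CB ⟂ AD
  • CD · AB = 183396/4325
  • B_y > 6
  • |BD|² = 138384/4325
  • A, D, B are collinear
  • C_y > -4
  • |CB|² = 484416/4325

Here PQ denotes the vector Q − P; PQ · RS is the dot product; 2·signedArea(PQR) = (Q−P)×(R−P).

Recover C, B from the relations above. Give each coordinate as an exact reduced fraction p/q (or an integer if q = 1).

1. B_x = -511/865  [line 2·x + 13·y + -88 = 0 ∩ |BD|² = 138384/4325]
2. B_y = 5934/865  [line 2·x + 13·y + -88 = 0 ∩ |BD|² = 138384/4325]
   → B = (-511/865, 5934/865)
3. C_x = -11/5  [CD · BE = -899616/4325 ∩ CB ⟂ AD]
4. C_y = -18/5  [CD · BE = -899616/4325 ∩ CB ⟂ AD]
   → C = (-11/5, -18/5)

B = (-511/865, 5934/865)
C = (-11/5, -18/5)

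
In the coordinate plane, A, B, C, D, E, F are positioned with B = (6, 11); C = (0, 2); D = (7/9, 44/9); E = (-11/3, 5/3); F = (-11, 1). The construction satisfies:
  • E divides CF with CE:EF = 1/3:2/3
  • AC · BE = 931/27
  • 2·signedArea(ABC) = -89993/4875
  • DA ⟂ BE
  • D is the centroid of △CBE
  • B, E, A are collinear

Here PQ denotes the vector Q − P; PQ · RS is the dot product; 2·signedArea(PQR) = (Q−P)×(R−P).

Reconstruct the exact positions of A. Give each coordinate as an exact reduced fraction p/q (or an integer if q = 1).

A = (3563/14625, 79591/14625)

1. A_x = 3563/14625  [B, E, A are collinear ∩ DA ⟂ BE]
2. A_y = 79591/14625  [B, E, A are collinear ∩ DA ⟂ BE]
   → A = (3563/14625, 79591/14625)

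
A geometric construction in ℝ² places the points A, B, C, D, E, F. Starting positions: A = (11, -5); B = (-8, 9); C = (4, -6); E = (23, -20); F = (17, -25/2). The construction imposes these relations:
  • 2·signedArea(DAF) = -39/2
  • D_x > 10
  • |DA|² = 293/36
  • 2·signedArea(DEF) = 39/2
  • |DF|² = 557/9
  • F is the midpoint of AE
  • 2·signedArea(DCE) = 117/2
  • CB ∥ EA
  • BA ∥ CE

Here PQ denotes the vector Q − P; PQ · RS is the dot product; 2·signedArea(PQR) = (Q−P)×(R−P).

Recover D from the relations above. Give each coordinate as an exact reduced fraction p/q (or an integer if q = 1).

D = (32/3, -47/6)

1. D_x = 32/3  [2·signedArea(DEF) = 39/2 ∩ 2·signedArea(DCE) = 117/2]
2. D_y = -47/6  [2·signedArea(DEF) = 39/2 ∩ 2·signedArea(DCE) = 117/2]
   → D = (32/3, -47/6)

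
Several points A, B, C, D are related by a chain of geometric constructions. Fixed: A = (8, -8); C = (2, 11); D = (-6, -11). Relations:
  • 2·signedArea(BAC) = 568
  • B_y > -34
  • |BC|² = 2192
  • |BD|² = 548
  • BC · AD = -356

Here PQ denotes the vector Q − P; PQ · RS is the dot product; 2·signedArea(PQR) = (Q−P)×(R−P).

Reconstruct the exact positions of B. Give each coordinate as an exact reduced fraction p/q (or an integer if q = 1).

B = (-14, -33)

1. B_x = -14  [2·signedArea(BAC) = 568 ∩ BC · AD = -356]
2. B_y = -33  [2·signedArea(BAC) = 568 ∩ BC · AD = -356]
   → B = (-14, -33)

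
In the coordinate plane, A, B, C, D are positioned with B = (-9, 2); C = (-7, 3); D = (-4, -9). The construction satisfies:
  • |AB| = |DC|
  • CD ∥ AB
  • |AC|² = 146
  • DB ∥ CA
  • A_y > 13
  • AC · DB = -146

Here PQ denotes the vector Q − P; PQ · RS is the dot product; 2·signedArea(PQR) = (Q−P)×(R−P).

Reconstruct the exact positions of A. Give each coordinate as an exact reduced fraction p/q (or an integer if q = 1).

A = (-12, 14)

1. A_x = -12  [CD ∥ AB ∩ DB ∥ CA]
2. A_y = 14  [CD ∥ AB ∩ DB ∥ CA]
   → A = (-12, 14)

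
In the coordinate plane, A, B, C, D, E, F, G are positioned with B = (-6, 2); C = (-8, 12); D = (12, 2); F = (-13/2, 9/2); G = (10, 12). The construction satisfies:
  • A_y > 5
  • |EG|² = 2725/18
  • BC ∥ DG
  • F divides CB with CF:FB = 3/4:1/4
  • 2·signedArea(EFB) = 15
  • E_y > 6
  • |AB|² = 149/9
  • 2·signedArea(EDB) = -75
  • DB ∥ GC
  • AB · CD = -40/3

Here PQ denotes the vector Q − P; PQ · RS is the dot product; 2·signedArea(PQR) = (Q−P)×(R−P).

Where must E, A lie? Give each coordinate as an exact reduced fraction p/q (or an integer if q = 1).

A = (-11/3, 16/3)
E = (-5/6, 37/6)

1. E_x = -5/6  [2·signedArea(EDB) = -75 ∩ 2·signedArea(EFB) = 15]
2. E_y = 37/6  [2·signedArea(EDB) = -75 ∩ 2·signedArea(EFB) = 15]
   → E = (-5/6, 37/6)
3. A_x = -11/3  [line -20·x + 10·y + -380/3 = 0 ∩ |AB|² = 149/9]
4. A_y = 16/3  [line -20·x + 10·y + -380/3 = 0 ∩ |AB|² = 149/9]
   → A = (-11/3, 16/3)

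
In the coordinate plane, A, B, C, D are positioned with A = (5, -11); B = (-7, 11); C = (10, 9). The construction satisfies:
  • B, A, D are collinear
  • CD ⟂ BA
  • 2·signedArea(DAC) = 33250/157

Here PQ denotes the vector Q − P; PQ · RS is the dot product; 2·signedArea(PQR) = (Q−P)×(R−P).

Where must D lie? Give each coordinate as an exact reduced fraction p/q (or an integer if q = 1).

D = (-355/157, 363/157)

1. D_x = -355/157  [B, A, D are collinear ∩ CD ⟂ BA]
2. D_y = 363/157  [B, A, D are collinear ∩ CD ⟂ BA]
   → D = (-355/157, 363/157)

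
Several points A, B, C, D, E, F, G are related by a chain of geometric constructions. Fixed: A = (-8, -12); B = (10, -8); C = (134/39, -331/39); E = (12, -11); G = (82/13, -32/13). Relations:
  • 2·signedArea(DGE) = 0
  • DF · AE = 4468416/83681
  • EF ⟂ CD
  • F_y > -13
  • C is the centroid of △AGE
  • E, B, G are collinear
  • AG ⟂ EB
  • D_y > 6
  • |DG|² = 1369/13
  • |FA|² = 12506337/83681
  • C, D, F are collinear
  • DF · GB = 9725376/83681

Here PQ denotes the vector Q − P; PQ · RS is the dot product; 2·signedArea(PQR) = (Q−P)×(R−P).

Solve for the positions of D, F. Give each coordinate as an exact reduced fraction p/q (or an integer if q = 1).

1. D_x = 8/13  [line 111/13·x + 74/13·y + -518/13 = 0 ∩ |DG|² = 1369/13]
2. D_y = 79/13  [line 111/13·x + 74/13·y + -518/13 = 0 ∩ |DG|² = 1369/13]
   → D = (8/13, 79/13)
3. F_x = 352676/83681  [C, D, F are collinear ∩ EF ⟂ CD]
4. F_y = -1046661/83681  [C, D, F are collinear ∩ EF ⟂ CD]
   → F = (352676/83681, -1046661/83681)

D = (8/13, 79/13)
F = (352676/83681, -1046661/83681)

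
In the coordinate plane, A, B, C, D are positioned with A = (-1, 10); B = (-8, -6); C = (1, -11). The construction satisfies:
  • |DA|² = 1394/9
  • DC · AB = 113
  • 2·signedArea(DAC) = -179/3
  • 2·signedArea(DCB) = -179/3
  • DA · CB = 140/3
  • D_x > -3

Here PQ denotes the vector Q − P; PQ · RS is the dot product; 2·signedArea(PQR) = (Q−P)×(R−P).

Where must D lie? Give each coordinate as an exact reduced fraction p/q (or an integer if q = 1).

D = (-8/3, -7/3)

1. D_x = -8/3  [2·signedArea(DCB) = -179/3 ∩ DA · CB = 140/3]
2. D_y = -7/3  [2·signedArea(DCB) = -179/3 ∩ DA · CB = 140/3]
   → D = (-8/3, -7/3)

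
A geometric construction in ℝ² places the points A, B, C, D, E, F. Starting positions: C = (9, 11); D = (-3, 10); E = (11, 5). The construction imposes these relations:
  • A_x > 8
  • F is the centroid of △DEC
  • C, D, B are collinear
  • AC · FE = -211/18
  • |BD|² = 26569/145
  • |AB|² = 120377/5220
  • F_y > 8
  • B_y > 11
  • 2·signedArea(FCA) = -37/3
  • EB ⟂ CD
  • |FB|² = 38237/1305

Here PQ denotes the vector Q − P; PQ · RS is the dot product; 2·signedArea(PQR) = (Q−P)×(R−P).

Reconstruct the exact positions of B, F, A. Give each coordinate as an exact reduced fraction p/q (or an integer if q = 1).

1. B_x = 1521/145  [C, D, B are collinear ∩ EB ⟂ CD]
2. B_y = 1613/145  [C, D, B are collinear ∩ EB ⟂ CD]
   → B = (1521/145, 1613/145)
3. F_x = 17/3  [F is the centroid of △DEC]
4. F_y = 26/3  [F is the centroid of △DEC]
   → F = (17/3, 26/3)
5. A_x = 25/3  [AC · FE = -211/18 ∩ 2·signedArea(FCA) = -37/3]
6. A_y = 41/6  [AC · FE = -211/18 ∩ 2·signedArea(FCA) = -37/3]
   → A = (25/3, 41/6)

A = (25/3, 41/6)
B = (1521/145, 1613/145)
F = (17/3, 26/3)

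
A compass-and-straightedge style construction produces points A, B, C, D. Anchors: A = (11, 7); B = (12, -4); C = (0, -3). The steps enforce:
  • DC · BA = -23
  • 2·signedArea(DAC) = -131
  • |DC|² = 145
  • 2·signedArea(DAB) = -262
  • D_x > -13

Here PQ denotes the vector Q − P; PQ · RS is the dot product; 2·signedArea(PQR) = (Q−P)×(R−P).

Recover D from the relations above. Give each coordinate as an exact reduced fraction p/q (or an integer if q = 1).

D = (-12, -2)

1. D_x = -12  [2·signedArea(DAC) = -131 ∩ DC · BA = -23]
2. D_y = -2  [2·signedArea(DAC) = -131 ∩ DC · BA = -23]
   → D = (-12, -2)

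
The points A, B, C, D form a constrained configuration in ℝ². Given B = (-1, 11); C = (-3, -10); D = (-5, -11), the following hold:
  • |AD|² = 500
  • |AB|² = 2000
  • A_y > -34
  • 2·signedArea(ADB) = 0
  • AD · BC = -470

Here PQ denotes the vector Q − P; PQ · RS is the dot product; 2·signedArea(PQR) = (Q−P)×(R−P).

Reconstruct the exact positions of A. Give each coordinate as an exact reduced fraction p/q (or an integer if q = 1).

A = (-9, -33)

1. A_x = -9  [2·signedArea(ADB) = 0 ∩ AD · BC = -470]
2. A_y = -33  [2·signedArea(ADB) = 0 ∩ AD · BC = -470]
   → A = (-9, -33)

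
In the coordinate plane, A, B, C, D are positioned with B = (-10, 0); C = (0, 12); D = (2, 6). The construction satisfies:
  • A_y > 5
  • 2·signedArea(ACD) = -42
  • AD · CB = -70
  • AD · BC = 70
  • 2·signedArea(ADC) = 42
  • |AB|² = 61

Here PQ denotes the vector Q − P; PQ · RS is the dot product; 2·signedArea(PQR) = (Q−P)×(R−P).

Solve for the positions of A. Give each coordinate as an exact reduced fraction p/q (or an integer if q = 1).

A = (-5, 6)

1. A_x = -5  [2·signedArea(ACD) = -42 ∩ AD · CB = -70]
2. A_y = 6  [2·signedArea(ACD) = -42 ∩ AD · CB = -70]
   → A = (-5, 6)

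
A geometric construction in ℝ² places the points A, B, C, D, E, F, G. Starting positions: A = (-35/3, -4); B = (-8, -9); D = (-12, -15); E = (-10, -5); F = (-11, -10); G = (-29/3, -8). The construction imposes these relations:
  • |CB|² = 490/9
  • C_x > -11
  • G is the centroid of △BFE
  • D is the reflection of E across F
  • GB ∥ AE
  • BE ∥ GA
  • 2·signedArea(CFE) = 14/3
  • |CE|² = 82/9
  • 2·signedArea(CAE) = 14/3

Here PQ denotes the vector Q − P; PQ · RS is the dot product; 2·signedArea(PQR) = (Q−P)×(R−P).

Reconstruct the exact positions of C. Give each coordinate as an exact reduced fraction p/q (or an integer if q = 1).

C = (-31/3, -2)

1. C_x = -31/3  [2·signedArea(CFE) = 14/3 ∩ 2·signedArea(CAE) = 14/3]
2. C_y = -2  [2·signedArea(CFE) = 14/3 ∩ 2·signedArea(CAE) = 14/3]
   → C = (-31/3, -2)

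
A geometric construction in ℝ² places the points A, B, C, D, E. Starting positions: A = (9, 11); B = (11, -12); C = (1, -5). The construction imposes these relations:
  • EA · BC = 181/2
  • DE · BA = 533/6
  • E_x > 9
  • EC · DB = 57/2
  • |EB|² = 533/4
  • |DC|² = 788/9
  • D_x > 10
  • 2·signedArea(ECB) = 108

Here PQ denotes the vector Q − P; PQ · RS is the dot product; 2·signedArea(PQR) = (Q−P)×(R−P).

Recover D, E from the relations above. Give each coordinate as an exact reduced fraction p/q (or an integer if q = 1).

1. E_x = 10  [EA · BC = 181/2 ∩ 2·signedArea(ECB) = 108]
2. E_y = -1/2  [EA · BC = 181/2 ∩ 2·signedArea(ECB) = 108]
   → E = (10, -1/2)
3. D_x = 31/3  [DE · BA = 533/6 ∩ EC · DB = 57/2]
4. D_y = -13/3  [DE · BA = 533/6 ∩ EC · DB = 57/2]
   → D = (31/3, -13/3)

D = (31/3, -13/3)
E = (10, -1/2)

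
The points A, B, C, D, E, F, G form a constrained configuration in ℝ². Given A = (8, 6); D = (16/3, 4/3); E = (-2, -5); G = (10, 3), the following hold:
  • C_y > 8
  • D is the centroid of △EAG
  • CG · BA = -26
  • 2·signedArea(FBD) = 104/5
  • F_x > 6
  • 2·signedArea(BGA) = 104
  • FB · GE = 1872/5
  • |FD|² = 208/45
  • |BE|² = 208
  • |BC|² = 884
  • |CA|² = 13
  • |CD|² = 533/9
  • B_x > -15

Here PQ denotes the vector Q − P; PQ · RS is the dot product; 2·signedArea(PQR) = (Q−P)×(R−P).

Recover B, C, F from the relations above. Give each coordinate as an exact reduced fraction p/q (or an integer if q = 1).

B = (-14, -13)
C = (6, 9)
F = (32/5, 16/5)

1. B_x = -14  [line -3·x + -2·y + -68 = 0 ∩ |BE|² = 208]
2. B_y = -13  [line -3·x + -2·y + -68 = 0 ∩ |BE|² = 208]
   → B = (-14, -13)
3. C_x = 6  [line -22·x + -19·y + 303 = 0 ∩ |BC|² = 884]
4. C_y = 9  [line -22·x + -19·y + 303 = 0 ∩ |BC|² = 884]
   → C = (6, 9)
5. F_x = 32/5  [2·signedArea(FBD) = 104/5 ∩ FB · GE = 1872/5]
6. F_y = 16/5  [2·signedArea(FBD) = 104/5 ∩ FB · GE = 1872/5]
   → F = (32/5, 16/5)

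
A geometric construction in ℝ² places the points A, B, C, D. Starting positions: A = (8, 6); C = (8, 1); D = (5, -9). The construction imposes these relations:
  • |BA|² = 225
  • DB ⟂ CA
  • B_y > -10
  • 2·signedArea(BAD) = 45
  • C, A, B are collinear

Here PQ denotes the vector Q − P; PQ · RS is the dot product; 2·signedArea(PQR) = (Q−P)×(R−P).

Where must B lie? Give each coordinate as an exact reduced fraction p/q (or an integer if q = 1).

B = (8, -9)

1. B_x = 8  [C, A, B are collinear ∩ DB ⟂ CA]
2. B_y = -9  [C, A, B are collinear ∩ DB ⟂ CA]
   → B = (8, -9)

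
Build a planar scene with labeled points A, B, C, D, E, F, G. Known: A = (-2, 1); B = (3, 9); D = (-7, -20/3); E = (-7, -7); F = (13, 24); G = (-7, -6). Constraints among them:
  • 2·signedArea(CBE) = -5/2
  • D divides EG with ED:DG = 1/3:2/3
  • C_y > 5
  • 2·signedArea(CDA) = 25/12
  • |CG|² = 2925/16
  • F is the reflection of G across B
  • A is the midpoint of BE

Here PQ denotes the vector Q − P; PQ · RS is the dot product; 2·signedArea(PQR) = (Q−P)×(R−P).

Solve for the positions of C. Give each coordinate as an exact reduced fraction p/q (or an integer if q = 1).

C = (1/2, 21/4)

1. C_x = 1/2  [2·signedArea(CBE) = -5/2 ∩ 2·signedArea(CDA) = 25/12]
2. C_y = 21/4  [2·signedArea(CBE) = -5/2 ∩ 2·signedArea(CDA) = 25/12]
   → C = (1/2, 21/4)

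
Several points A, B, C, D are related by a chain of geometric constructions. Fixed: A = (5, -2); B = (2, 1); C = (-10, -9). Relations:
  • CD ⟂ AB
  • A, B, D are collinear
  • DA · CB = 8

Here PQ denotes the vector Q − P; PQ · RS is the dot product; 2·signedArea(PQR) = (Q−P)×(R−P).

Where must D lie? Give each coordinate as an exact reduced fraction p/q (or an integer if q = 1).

D = (1, 2)

1. D_x = 1  [A, B, D are collinear ∩ CD ⟂ AB]
2. D_y = 2  [A, B, D are collinear ∩ CD ⟂ AB]
   → D = (1, 2)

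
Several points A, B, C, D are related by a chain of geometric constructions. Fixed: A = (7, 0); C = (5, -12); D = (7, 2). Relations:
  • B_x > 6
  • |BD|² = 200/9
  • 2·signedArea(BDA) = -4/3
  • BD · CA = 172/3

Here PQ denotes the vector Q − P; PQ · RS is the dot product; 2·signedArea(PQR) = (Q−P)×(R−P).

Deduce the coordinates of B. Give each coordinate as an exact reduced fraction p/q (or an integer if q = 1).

1. B_x = 19/3  [2·signedArea(BDA) = -4/3 ∩ BD · CA = 172/3]
2. B_y = -8/3  [2·signedArea(BDA) = -4/3 ∩ BD · CA = 172/3]
   → B = (19/3, -8/3)

B = (19/3, -8/3)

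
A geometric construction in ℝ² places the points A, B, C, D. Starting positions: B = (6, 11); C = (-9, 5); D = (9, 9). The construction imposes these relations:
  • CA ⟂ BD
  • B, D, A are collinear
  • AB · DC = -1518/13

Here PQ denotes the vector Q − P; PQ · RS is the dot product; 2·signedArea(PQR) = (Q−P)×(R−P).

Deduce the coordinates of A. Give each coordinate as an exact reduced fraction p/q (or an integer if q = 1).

1. A_x = -21/13  [B, D, A are collinear ∩ CA ⟂ BD]
2. A_y = 209/13  [B, D, A are collinear ∩ CA ⟂ BD]
   → A = (-21/13, 209/13)

A = (-21/13, 209/13)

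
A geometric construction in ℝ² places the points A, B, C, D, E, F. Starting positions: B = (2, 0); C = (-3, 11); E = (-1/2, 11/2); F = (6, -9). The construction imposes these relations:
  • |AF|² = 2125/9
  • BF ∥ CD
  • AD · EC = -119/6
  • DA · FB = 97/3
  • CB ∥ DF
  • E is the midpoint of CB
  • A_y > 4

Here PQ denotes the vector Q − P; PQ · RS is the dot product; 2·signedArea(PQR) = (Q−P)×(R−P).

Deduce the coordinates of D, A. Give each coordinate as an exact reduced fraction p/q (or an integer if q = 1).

A = (-1/3, 5)
D = (1, 2)

1. D_x = 1  [CB ∥ DF ∩ BF ∥ CD]
2. D_y = 2  [CB ∥ DF ∩ BF ∥ CD]
   → D = (1, 2)
3. A_x = -1/3  [AD · EC = -119/6 ∩ DA · FB = 97/3]
4. A_y = 5  [AD · EC = -119/6 ∩ DA · FB = 97/3]
   → A = (-1/3, 5)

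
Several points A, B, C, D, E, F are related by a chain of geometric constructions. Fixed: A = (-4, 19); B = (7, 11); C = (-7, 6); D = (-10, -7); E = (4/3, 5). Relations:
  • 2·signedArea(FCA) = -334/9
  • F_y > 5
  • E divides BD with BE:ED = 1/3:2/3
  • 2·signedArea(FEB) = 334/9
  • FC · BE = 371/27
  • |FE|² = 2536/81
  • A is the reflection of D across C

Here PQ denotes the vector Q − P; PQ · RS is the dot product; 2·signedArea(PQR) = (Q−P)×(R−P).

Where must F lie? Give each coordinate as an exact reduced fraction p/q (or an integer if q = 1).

1. F_x = -38/9  [2·signedArea(FCA) = -334/9 ∩ 2·signedArea(FEB) = 334/9]
2. F_y = 17/3  [2·signedArea(FCA) = -334/9 ∩ 2·signedArea(FEB) = 334/9]
   → F = (-38/9, 17/3)

F = (-38/9, 17/3)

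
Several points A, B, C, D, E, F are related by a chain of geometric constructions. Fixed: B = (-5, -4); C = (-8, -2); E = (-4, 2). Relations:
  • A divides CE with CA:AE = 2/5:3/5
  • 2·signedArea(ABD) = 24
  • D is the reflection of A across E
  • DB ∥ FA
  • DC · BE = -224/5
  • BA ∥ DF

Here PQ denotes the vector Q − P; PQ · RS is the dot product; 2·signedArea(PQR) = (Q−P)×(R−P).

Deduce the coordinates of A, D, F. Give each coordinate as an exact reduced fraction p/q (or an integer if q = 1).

1. A_x = -32/5  [A divides CE with CA:AE = 2/5:3/5]
2. A_y = -2/5  [A divides CE with CA:AE = 2/5:3/5]
   → A = (-32/5, -2/5)
3. D_x = -8/5  [D is the reflection of A across E]
4. D_y = 22/5  [D is the reflection of A across E]
   → D = (-8/5, 22/5)
5. F_x = -3  [DB ∥ FA ∩ BA ∥ DF]
6. F_y = 8  [DB ∥ FA ∩ BA ∥ DF]
   → F = (-3, 8)

A = (-32/5, -2/5)
D = (-8/5, 22/5)
F = (-3, 8)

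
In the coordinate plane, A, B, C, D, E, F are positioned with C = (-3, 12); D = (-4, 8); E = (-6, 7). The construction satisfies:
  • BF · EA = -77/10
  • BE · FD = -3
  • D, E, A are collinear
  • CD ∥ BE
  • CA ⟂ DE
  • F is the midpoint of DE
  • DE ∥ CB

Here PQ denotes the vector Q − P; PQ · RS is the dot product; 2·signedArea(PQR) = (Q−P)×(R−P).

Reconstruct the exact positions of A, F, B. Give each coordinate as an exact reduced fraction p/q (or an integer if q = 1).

A = (-8/5, 46/5)
B = (-5, 11)
F = (-5, 15/2)

1. A_x = -8/5  [D, E, A are collinear ∩ CA ⟂ DE]
2. A_y = 46/5  [D, E, A are collinear ∩ CA ⟂ DE]
   → A = (-8/5, 46/5)
3. F_x = -5  [F is the midpoint of DE]
4. F_y = 15/2  [F is the midpoint of DE]
   → F = (-5, 15/2)
5. B_x = -5  [CD ∥ BE ∩ DE ∥ CB]
6. B_y = 11  [CD ∥ BE ∩ DE ∥ CB]
   → B = (-5, 11)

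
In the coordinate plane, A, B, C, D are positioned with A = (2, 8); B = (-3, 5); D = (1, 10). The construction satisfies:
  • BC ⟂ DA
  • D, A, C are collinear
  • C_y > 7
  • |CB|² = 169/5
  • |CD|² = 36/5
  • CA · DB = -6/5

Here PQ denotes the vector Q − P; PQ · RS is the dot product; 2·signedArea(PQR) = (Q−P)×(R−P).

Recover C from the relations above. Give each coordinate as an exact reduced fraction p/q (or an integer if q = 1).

1. C_x = 11/5  [D, A, C are collinear ∩ BC ⟂ DA]
2. C_y = 38/5  [D, A, C are collinear ∩ BC ⟂ DA]
   → C = (11/5, 38/5)

C = (11/5, 38/5)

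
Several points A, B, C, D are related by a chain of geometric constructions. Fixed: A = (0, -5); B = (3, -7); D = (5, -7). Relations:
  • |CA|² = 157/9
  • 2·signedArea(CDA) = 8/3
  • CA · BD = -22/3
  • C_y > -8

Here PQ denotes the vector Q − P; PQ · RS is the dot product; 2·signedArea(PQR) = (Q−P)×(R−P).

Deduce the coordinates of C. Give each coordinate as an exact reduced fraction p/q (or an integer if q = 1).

1. C_x = 11/3  [2·signedArea(CDA) = 8/3 ∩ CA · BD = -22/3]
2. C_y = -7  [2·signedArea(CDA) = 8/3 ∩ CA · BD = -22/3]
   → C = (11/3, -7)

C = (11/3, -7)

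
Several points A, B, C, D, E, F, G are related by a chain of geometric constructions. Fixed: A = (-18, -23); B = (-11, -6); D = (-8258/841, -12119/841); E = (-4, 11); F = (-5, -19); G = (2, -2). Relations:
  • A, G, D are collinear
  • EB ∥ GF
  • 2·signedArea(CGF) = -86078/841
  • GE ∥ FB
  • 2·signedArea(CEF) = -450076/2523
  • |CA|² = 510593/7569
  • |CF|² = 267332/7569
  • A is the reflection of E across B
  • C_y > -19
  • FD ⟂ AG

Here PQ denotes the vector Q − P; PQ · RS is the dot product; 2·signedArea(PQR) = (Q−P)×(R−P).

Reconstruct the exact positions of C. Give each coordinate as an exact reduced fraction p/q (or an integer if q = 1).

C = (-27601/2523, -47441/2523)

1. C_x = -27601/2523  [2·signedArea(CGF) = -86078/841 ∩ 2·signedArea(CEF) = -450076/2523]
2. C_y = -47441/2523  [2·signedArea(CGF) = -86078/841 ∩ 2·signedArea(CEF) = -450076/2523]
   → C = (-27601/2523, -47441/2523)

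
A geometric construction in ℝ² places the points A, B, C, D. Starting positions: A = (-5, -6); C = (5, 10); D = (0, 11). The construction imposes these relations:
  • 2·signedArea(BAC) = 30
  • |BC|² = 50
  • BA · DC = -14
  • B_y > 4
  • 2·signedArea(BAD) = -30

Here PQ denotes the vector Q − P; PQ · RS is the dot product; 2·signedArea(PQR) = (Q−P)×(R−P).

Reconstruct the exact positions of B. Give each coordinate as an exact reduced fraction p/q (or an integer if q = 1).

1. B_x = 0  [2·signedArea(BAD) = -30 ∩ BA · DC = -14]
2. B_y = 5  [2·signedArea(BAD) = -30 ∩ BA · DC = -14]
   → B = (0, 5)

B = (0, 5)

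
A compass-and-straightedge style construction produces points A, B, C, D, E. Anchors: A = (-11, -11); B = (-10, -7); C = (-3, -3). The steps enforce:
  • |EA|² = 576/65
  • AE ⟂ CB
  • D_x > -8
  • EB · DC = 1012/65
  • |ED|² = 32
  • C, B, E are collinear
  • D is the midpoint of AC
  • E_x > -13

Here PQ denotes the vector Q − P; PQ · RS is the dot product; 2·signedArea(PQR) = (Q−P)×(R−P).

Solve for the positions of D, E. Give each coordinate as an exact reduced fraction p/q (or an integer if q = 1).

D = (-7, -7)
E = (-811/65, -547/65)

1. D_x = -7  [D is the midpoint of AC]
2. D_y = -7  [D is the midpoint of AC]
   → D = (-7, -7)
3. E_x = -811/65  [C, B, E are collinear ∩ AE ⟂ CB]
4. E_y = -547/65  [C, B, E are collinear ∩ AE ⟂ CB]
   → E = (-811/65, -547/65)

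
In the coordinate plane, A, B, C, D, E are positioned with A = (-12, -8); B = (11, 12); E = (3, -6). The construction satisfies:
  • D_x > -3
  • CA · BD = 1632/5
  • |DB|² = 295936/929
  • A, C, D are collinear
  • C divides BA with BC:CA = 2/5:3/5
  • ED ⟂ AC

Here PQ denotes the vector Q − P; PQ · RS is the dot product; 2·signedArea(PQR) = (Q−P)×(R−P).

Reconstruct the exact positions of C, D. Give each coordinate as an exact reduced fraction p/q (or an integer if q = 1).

1. C_x = 9/5  [C divides BA with BC:CA = 2/5:3/5]
2. C_y = 4  [C divides BA with BC:CA = 2/5:3/5]
   → C = (9/5, 4)
3. D_x = -2293/929  [A, C, D are collinear ∩ ED ⟂ AC]
4. D_y = 268/929  [A, C, D are collinear ∩ ED ⟂ AC]
   → D = (-2293/929, 268/929)

C = (9/5, 4)
D = (-2293/929, 268/929)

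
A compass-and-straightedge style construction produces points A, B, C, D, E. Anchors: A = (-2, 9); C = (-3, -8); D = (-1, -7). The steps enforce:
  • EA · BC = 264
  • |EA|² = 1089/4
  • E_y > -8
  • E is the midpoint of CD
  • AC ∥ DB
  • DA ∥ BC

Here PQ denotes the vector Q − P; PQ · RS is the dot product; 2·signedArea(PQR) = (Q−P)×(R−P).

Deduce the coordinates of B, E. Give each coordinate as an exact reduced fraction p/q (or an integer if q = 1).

B = (-2, -24)
E = (-2, -15/2)

1. B_x = -2  [DA ∥ BC ∩ AC ∥ DB]
2. B_y = -24  [DA ∥ BC ∩ AC ∥ DB]
   → B = (-2, -24)
3. E_x = -2  [E is the midpoint of CD]
4. E_y = -15/2  [E is the midpoint of CD]
   → E = (-2, -15/2)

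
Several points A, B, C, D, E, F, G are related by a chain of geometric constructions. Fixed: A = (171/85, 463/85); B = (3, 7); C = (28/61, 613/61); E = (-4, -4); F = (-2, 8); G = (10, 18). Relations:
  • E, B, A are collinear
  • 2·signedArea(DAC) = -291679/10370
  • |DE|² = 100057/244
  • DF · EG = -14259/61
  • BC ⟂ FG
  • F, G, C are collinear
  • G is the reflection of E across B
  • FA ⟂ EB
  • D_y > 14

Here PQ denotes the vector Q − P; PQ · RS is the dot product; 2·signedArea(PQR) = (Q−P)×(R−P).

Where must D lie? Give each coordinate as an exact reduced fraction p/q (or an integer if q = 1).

1. D_x = 319/61  [2·signedArea(DAC) = -291679/10370 ∩ DF · EG = -14259/61]
2. D_y = 1711/122  [2·signedArea(DAC) = -291679/10370 ∩ DF · EG = -14259/61]
   → D = (319/61, 1711/122)

D = (319/61, 1711/122)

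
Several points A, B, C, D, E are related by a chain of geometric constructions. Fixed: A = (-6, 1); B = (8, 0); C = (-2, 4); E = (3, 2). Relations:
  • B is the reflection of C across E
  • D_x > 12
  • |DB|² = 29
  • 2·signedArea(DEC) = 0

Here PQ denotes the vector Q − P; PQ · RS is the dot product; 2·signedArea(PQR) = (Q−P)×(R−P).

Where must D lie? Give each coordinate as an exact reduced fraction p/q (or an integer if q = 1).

D = (13, -2)

1. D_x = 13  [line -2·x + -5·y + 16 = 0 ∩ |DB|² = 29]
2. D_y = -2  [line -2·x + -5·y + 16 = 0 ∩ |DB|² = 29]
   → D = (13, -2)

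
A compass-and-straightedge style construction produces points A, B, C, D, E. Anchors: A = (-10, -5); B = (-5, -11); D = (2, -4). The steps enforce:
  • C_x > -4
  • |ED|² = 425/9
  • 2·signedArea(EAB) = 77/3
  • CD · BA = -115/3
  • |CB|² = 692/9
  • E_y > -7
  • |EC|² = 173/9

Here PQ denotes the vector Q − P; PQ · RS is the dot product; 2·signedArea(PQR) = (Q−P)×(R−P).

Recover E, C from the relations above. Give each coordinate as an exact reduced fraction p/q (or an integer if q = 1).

C = (-11/3, -7/3)
E = (-13/3, -20/3)

1. E_x = -13/3  [line 6·x + 5·y + 178/3 = 0 ∩ |ED|² = 425/9]
2. E_y = -20/3  [line 6·x + 5·y + 178/3 = 0 ∩ |ED|² = 425/9]
   → E = (-13/3, -20/3)
3. C_x = -11/3  [line 5·x + -6·y + 13/3 = 0 ∩ |EC|² = 173/9]
4. C_y = -7/3  [line 5·x + -6·y + 13/3 = 0 ∩ |EC|² = 173/9]
   → C = (-11/3, -7/3)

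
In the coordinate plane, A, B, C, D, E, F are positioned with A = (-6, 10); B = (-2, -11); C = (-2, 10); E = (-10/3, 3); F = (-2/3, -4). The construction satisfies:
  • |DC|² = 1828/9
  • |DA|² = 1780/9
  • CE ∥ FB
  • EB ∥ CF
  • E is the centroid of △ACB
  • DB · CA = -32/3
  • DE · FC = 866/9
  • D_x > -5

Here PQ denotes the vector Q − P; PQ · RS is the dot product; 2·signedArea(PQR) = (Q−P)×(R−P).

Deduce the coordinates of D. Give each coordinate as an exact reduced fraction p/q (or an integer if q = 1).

1. D_x = -14/3  [DB · CA = -32/3 ∩ DE · FC = 866/9]
2. D_y = -4  [DB · CA = -32/3 ∩ DE · FC = 866/9]
   → D = (-14/3, -4)

D = (-14/3, -4)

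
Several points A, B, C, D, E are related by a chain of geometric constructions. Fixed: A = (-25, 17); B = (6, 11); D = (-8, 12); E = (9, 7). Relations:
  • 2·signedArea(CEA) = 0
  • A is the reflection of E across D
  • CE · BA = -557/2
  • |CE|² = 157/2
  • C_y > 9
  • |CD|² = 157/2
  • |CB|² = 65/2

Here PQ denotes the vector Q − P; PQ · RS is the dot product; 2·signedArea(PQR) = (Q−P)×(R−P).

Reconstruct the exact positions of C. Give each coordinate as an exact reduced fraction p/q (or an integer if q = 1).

C = (1/2, 19/2)

1. C_x = 1/2  [2·signedArea(CEA) = 0 ∩ CE · BA = -557/2]
2. C_y = 19/2  [2·signedArea(CEA) = 0 ∩ CE · BA = -557/2]
   → C = (1/2, 19/2)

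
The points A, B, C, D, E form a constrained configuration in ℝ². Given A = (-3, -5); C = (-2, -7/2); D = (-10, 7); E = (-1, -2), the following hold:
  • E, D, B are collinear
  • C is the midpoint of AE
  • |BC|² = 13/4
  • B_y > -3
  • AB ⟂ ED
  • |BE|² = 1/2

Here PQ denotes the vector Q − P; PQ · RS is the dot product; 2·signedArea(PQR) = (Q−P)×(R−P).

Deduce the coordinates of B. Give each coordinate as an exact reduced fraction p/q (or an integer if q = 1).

B = (-1/2, -5/2)

1. B_x = -1/2  [E, D, B are collinear ∩ AB ⟂ ED]
2. B_y = -5/2  [E, D, B are collinear ∩ AB ⟂ ED]
   → B = (-1/2, -5/2)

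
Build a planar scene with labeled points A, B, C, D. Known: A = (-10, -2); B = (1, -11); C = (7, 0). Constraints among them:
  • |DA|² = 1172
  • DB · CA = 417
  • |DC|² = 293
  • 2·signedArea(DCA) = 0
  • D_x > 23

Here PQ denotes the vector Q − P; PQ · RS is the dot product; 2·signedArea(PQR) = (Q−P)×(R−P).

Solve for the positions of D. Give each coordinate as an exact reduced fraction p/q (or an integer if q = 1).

1. D_x = 24  [2·signedArea(DCA) = 0 ∩ DB · CA = 417]
2. D_y = 2  [2·signedArea(DCA) = 0 ∩ DB · CA = 417]
   → D = (24, 2)

D = (24, 2)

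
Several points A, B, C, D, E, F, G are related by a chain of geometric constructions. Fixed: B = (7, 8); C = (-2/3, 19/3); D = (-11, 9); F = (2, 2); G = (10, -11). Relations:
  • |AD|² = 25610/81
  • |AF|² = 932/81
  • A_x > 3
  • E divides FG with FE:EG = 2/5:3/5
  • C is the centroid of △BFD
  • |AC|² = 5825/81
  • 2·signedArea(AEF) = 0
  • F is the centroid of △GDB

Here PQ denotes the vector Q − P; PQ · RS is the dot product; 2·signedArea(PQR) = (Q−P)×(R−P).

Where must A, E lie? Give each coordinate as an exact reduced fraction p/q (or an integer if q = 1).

A = (34/9, -8/9)
E = (26/5, -16/5)

1. E_x = 26/5  [E divides FG with FE:EG = 2/5:3/5]
2. E_y = -16/5  [E divides FG with FE:EG = 2/5:3/5]
   → E = (26/5, -16/5)
3. A_x = 34/9  [line -26/5·x + -16/5·y + 84/5 = 0 ∩ |AC|² = 5825/81]
4. A_y = -8/9  [line -26/5·x + -16/5·y + 84/5 = 0 ∩ |AC|² = 5825/81]
   → A = (34/9, -8/9)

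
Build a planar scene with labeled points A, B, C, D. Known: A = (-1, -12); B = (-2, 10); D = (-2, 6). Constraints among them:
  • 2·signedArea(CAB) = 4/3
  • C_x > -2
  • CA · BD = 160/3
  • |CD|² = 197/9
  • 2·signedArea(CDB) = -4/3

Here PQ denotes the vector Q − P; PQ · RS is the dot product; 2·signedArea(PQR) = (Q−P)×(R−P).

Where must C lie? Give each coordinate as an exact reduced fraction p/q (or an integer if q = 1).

1. C_x = -5/3  [2·signedArea(CDB) = -4/3 ∩ CA · BD = 160/3]
2. C_y = 4/3  [2·signedArea(CDB) = -4/3 ∩ CA · BD = 160/3]
   → C = (-5/3, 4/3)

C = (-5/3, 4/3)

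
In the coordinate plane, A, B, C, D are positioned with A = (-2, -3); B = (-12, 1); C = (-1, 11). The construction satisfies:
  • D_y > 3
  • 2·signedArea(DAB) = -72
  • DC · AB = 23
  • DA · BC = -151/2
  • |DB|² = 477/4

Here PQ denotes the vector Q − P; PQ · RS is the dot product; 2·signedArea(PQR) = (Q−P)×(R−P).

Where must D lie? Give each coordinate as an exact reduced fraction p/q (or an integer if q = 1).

D = (-3/2, 4)

1. D_x = -3/2  [DA · BC = -151/2 ∩ DC · AB = 23]
2. D_y = 4  [DA · BC = -151/2 ∩ DC · AB = 23]
   → D = (-3/2, 4)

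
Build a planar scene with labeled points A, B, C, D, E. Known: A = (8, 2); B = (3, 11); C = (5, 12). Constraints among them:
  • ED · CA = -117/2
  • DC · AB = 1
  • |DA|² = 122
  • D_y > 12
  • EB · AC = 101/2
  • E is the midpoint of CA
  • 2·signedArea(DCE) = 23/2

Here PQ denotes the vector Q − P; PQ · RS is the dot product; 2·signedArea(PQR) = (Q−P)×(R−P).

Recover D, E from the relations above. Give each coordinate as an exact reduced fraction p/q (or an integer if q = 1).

1. D_x = 7  [line 5·x + -9·y + 82 = 0 ∩ |DA|² = 122]
2. D_y = 13  [line 5·x + -9·y + 82 = 0 ∩ |DA|² = 122]
   → D = (7, 13)
3. E_x = 13/2  [E is the midpoint of CA]
4. E_y = 7  [E is the midpoint of CA]
   → E = (13/2, 7)

D = (7, 13)
E = (13/2, 7)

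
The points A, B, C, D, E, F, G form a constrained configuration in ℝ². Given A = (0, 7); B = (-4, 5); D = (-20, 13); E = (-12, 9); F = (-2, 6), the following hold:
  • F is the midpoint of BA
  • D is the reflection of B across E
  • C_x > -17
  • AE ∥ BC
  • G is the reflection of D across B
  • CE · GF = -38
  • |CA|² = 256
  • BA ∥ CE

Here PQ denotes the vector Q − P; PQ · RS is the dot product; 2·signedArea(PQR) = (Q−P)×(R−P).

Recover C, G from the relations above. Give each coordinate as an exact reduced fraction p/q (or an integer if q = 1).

1. C_x = -16  [BA ∥ CE ∩ AE ∥ BC]
2. C_y = 7  [BA ∥ CE ∩ AE ∥ BC]
   → C = (-16, 7)
3. G_x = 12  [G is the reflection of D across B]
4. G_y = -3  [G is the reflection of D across B]
   → G = (12, -3)

C = (-16, 7)
G = (12, -3)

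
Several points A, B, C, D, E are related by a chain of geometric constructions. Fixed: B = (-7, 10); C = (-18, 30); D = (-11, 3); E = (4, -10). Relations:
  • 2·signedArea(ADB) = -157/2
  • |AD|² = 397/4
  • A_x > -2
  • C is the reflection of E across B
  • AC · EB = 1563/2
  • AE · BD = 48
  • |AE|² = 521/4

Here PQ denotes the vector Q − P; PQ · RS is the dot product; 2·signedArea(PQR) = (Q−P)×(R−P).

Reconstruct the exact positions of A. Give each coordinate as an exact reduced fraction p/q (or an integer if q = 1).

1. A_x = -3/2  [AC · EB = 1563/2 ∩ AE · BD = 48]
2. A_y = 0  [AC · EB = 1563/2 ∩ AE · BD = 48]
   → A = (-3/2, 0)

A = (-3/2, 0)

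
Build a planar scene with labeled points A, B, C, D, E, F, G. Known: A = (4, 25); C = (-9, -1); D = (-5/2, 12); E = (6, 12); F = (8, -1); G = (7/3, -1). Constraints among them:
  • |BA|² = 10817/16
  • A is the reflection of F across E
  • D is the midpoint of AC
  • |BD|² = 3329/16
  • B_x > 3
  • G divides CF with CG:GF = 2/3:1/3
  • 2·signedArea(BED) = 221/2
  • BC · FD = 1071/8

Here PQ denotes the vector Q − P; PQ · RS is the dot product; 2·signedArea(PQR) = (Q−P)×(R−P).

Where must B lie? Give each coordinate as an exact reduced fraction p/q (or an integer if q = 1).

1. B_x = 15/4  [2·signedArea(BED) = 221/2 ∩ BC · FD = 1071/8]
2. B_y = -1  [2·signedArea(BED) = 221/2 ∩ BC · FD = 1071/8]
   → B = (15/4, -1)

B = (15/4, -1)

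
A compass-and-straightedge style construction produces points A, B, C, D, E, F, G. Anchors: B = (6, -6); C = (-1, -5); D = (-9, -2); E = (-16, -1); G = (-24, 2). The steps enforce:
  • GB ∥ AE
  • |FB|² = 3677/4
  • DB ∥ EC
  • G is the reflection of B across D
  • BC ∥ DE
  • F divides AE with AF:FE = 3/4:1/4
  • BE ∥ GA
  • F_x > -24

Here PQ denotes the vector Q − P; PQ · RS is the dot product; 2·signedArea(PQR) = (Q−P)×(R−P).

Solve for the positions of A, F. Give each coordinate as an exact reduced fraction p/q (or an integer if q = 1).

1. A_x = -46  [GB ∥ AE ∩ BE ∥ GA]
2. A_y = 7  [GB ∥ AE ∩ BE ∥ GA]
   → A = (-46, 7)
3. F_x = -47/2  [F divides AE with AF:FE = 3/4:1/4]
4. F_y = 1  [F divides AE with AF:FE = 3/4:1/4]
   → F = (-47/2, 1)

A = (-46, 7)
F = (-47/2, 1)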